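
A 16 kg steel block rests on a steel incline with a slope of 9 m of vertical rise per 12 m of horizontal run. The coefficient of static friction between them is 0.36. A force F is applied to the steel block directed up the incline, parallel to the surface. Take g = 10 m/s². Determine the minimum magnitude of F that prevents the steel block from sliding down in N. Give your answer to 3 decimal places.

49.920 N

The normal force is N = mg cos 36.87° = 128.000 N. With F at its minimum the steel block is on the verge of sliding down, so static friction is at its maximum μ_s N = 0.36 × 128.000 = 46.080 N and acts up the slope.
Equilibrium along the incline: F + μ_s N = mg sin 36.87°, so F = 96.000 − 46.080 = 49.920 N.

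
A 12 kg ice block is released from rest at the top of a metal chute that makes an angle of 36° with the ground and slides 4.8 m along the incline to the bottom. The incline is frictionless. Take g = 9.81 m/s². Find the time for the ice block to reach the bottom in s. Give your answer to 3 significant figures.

The weight component along the incline is mg sin 36° = 69.194 N and the normal force is N = mg cos 36° = 95.237 N.
With no friction, a = g sin 36° = 5.7662 m/s².
Starting from rest, L = ½at², so t = √(2L/a) = √(2 × 4.8 / 5.7662) = 1.2903 s.

1.29 s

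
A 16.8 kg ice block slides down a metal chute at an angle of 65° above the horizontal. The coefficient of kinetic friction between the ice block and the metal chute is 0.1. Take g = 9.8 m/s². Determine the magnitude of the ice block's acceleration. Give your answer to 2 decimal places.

8.47 m/s²

Resolving the weight along the incline: the component pulling the ice block down the slope is mg sin 65° = 16.8 × 9.8 × 0.9063 = 149.213 N, and the normal force is N = mg cos 65° = 16.8 × 9.8 × 0.4226 = 69.577 N.
Kinetic friction acts up the slope with magnitude f = μN = 0.1 × 69.577 = 6.958 N.
Net force along the incline is 149.213 − 6.958 = 142.255 N, so a = 142.255 / 16.8 = 8.4676 m/s².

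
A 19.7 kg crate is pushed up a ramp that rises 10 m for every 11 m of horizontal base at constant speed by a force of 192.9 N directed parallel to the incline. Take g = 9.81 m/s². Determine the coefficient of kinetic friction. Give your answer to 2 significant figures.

At constant speed ΣF = 0 along the incline. The applied 192.9 N acts up the slope; the weight component mg sin 42.27° = 129.999 N and kinetic friction μN both act down the slope.
So 192.9 = 129.999 + μ × 142.999, giving μ = (192.9 − 129.999) / 142.999 = 0.4399.

0.44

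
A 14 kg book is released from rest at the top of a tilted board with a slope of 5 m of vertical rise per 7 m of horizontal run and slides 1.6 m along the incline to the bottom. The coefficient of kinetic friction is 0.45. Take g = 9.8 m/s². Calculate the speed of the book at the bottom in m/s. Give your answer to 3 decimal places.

2.597 m/s

The weight component along the incline is mg sin 35.54° = 79.746 N and the normal force is N = mg cos 35.54° = 111.644 N.
Friction up the slope is f = μN = 0.45 × 111.644 = 50.240 N, so the net downslope force is 79.746 − 50.240 = 29.506 N and a = 29.506 / 14 = 2.1076 m/s².
Starting from rest over a distance of 1.6 m, v² = 2aL = 2 × 2.1076 × 1.6 = 6.7443, so v = 2.5970 m/s.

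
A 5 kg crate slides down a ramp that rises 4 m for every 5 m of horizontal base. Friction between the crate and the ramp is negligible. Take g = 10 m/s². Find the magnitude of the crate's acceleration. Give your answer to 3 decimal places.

6.247 m/s²

Resolving the weight along the incline: the component pulling the crate down the slope is mg sin 38.66° = 5 × 10 × 0.6247 = 31.235 N, and the normal force is N = mg cos 38.66° = 5 × 10 × 0.7809 = 39.045 N.
With no friction the net force along the incline is 31.235 N, so a = g sin 38.66° = 31.235 / 5 = 6.2470 m/s².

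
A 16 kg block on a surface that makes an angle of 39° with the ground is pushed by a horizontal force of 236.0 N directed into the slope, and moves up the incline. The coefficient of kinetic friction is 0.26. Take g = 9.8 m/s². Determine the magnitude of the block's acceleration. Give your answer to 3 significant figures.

0.902 m/s²

The horizontal push has components F cos 39° = 236.0 × 0.7771 = 183.396 N up the incline and F sin 39° = 236.0 × 0.6293 = 148.515 N pressing into the surface.
The normal force is therefore N = mg cos 39° + F sin 39° = 121.849 + 148.515 = 270.364 N, and kinetic friction down the slope is μN = 0.26 × 270.364 = 70.295 N.
Along the incline: F cos 39° − mg sin 39° − μN = ma, so 183.396 − 98.674 − 70.295 = 16 a, giving a = 0.9017 m/s².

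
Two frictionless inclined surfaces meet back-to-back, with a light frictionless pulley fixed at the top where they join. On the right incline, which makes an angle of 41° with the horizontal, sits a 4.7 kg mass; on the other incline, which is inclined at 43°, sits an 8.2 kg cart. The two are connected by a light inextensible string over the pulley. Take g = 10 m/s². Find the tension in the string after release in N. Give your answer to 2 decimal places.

Resolve each weight along its own incline: the 4.7 kg mass has component 4.7 × 10 × sin 41° = 30.835 N down its slope, and the 8.2 kg mass has 8.2 × 10 × sin 43° = 55.924 N down its slope.
The 8.2 kg side's 55.924 N exceeds the other side's 30.835 N, so that mass slides down and the 4.7 kg mass slides up. Taking that direction as positive, Newton's second law for the whole system gives 55.924 − 30.835 = (4.7 + 8.2) a, so a = 25.089 / 12.9 = 1.9449 m/s².
For the 4.7 kg mass (up-slope positive): T − 30.835 = 4.7 × 1.9449, so T = 39.976 N.

39.98 N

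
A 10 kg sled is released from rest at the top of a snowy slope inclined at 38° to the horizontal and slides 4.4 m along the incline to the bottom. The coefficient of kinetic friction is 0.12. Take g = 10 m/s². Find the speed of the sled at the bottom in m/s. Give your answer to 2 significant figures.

The weight component along the incline is mg sin 38° = 61.566 N and the normal force is N = mg cos 38° = 78.801 N.
Friction up the slope is f = μN = 0.12 × 78.801 = 9.456 N, so the net downslope force is 61.566 − 9.456 = 52.110 N and a = 52.110 / 10 = 5.2110 m/s².
Starting from rest over a distance of 4.4 m, v² = 2aL = 2 × 5.2110 × 4.4 = 45.8568, so v = 6.7718 m/s.

6.8 m/s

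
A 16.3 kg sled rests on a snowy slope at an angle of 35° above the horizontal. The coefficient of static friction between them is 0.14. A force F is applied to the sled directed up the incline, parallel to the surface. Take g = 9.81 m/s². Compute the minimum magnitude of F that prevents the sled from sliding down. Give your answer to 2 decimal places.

73.38 N

The normal force is N = mg cos 35° = 130.985 N. With F at its minimum the sled is on the verge of sliding down, so static friction is at its maximum μ_s N = 0.14 × 130.985 = 18.338 N and acts up the slope.
Equilibrium along the incline: F + μ_s N = mg sin 35°, so F = 91.717 − 18.338 = 73.379 N.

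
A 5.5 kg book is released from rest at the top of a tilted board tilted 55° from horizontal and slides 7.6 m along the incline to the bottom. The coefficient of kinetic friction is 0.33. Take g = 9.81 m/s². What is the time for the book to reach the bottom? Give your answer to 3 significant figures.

1.57 s

The weight component along the incline is mg sin 55° = 44.197 N and the normal force is N = mg cos 55° = 30.947 N.
Friction up the slope is f = μN = 0.33 × 30.947 = 10.213 N, so the net downslope force is 44.197 − 10.213 = 33.984 N and a = 33.984 / 5.5 = 6.1789 m/s².
Starting from rest, L = ½at², so t = √(2L/a) = √(2 × 7.6 / 6.1789) = 1.5684 s.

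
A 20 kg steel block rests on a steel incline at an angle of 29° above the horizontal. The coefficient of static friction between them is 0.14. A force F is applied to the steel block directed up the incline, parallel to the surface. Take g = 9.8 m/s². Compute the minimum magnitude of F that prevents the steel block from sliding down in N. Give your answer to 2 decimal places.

71.02 N

The normal force is N = mg cos 29° = 171.425 N. With F at its minimum the steel block is on the verge of sliding down, so static friction is at its maximum μ_s N = 0.14 × 171.425 = 24.000 N and acts up the slope.
Equilibrium along the incline: F + μ_s N = mg sin 29°, so F = 95.023 − 24.000 = 71.023 N.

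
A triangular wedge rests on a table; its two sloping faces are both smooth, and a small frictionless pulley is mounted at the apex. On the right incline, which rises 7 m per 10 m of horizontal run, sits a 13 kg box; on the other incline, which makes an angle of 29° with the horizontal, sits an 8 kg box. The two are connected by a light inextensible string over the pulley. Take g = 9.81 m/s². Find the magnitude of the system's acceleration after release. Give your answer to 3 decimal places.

Resolve each weight along its own incline: the 13 kg mass has component 13 × 9.81 × sin 34.99° = 73.134 N down its slope, and the 8 kg mass has 8 × 9.81 × sin 29° = 38.048 N down its slope.
The 13 kg side's 73.134 N exceeds the other side's 38.048 N, so that mass slides down and the 8 kg mass slides up. Taking that direction as positive, Newton's second law for the whole system gives 73.134 − 38.048 = (13 + 8) a, so a = 35.086 / 21 = 1.6708 m/s².

1.671 m/s²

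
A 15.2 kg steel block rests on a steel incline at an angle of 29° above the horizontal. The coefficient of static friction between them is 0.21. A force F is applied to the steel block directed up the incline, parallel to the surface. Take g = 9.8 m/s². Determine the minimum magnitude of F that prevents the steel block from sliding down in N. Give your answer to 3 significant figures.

44.9 N

The normal force is N = mg cos 29° = 130.283 N. With F at its minimum the steel block is on the verge of sliding down, so static friction is at its maximum μ_s N = 0.21 × 130.283 = 27.359 N and acts up the slope.
Equilibrium along the incline: F + μ_s N = mg sin 29°, so F = 72.217 − 27.359 = 44.858 N.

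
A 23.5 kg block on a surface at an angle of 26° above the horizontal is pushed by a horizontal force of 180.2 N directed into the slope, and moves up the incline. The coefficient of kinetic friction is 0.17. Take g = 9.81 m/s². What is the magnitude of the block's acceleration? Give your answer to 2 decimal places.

0.52 m/s²

The horizontal push has components F cos 26° = 180.2 × 0.8988 = 161.964 N up the incline and F sin 26° = 180.2 × 0.4384 = 79.000 N pressing into the surface.
The normal force is therefore N = mg cos 26° + F sin 26° = 207.205 + 79.000 = 286.205 N, and kinetic friction down the slope is μN = 0.17 × 286.205 = 48.655 N.
Along the incline: F cos 26° − mg sin 26° − μN = ma, so 161.964 − 101.067 − 48.655 = 23.5 a, giving a = 0.5209 m/s².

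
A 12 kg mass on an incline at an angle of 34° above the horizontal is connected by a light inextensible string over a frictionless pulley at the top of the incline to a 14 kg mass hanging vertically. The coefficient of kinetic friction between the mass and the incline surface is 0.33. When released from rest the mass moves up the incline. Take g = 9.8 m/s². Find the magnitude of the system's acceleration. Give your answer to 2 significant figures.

1.5 m/s²

For the mass on the incline: the weight component along the slope is m₁g sin 34° = 12 × 9.8 × 0.5592 = 65.762 N and the normal force is N = m₁g cos 34° = 97.495 N.
Kinetic friction opposes the mass's motion up the incline: f = μN = 0.33 × 97.495 = 32.173 N acting down the slope.
Newton's second law for the mass (up-slope positive): T − 65.762 − 32.173 = 12 a. For the hanging mass (downward positive): 14 × 9.8 − T = 14 a.
Adding the two equations eliminates T: 39.265 = 26 a, so a = 1.5102 m/s².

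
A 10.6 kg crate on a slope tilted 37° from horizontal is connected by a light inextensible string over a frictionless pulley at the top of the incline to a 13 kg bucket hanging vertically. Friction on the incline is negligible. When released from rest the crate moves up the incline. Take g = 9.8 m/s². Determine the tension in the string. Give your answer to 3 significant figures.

For the crate on the incline: the weight component along the slope is m₁g sin 37° = 10.6 × 9.8 × 0.6018 = 62.515 N and the normal force is N = m₁g cos 37° = 82.962 N.
Newton's second law for the crate (up-slope positive): T − 62.515 = 10.6 a. For the hanging bucket (downward positive): 13 × 9.8 − T = 13 a.
Adding the two equations eliminates T: 64.885 = 23.6 a, so a = 2.7494 m/s².
Then from the hanging bucket's equation, T = 13 × (9.8 − 2.7494) = 91.658 N.

91.7 N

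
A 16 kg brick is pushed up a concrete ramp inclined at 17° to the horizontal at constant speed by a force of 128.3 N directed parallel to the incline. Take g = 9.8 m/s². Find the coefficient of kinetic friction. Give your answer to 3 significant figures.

At constant speed ΣF = 0 along the incline. The applied 128.3 N acts up the slope; the weight component mg sin 17° = 45.844 N and kinetic friction μN both act down the slope.
So 128.3 = 45.844 + μ × 149.949, giving μ = (128.3 − 45.844) / 149.949 = 0.5499.

0.550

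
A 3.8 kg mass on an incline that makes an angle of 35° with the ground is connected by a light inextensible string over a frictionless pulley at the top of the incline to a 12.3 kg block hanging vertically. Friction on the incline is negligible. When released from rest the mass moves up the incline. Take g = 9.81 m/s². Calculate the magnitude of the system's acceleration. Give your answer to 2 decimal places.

6.17 m/s²

For the mass on the incline: the weight component along the slope is m₁g sin 35° = 3.8 × 9.81 × 0.5736 = 21.383 N and the normal force is N = m₁g cos 35° = 30.536 N.
Newton's second law for the mass (up-slope positive): T − 21.383 = 3.8 a. For the hanging block (downward positive): 12.3 × 9.81 − T = 12.3 a.
Adding the two equations eliminates T: 99.280 = 16.1 a, so a = 6.1665 m/s².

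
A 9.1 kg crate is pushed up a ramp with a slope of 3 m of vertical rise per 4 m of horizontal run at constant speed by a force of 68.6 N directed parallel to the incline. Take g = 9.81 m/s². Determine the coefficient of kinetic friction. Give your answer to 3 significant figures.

0.211

At constant speed ΣF = 0 along the incline. The applied 68.6 N acts up the slope; the weight component mg sin 36.87° = 53.563 N and kinetic friction μN both act down the slope.
So 68.6 = 53.563 + μ × 71.417, giving μ = (68.6 − 53.563) / 71.417 = 0.2106.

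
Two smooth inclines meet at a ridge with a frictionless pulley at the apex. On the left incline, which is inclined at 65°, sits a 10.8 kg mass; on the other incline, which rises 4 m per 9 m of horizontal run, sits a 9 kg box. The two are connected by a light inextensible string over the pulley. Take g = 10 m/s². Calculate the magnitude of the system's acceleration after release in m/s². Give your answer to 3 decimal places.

Resolve each weight along its own incline: the 10.8 kg mass has component 10.8 × 10 × sin 65° = 97.881 N down its slope, and the 9 kg mass has 9 × 10 × sin 23.96° = 36.552 N down its slope.
The 10.8 kg side's 97.881 N exceeds the other side's 36.552 N, so that mass slides down and the 9 kg mass slides up. Taking that direction as positive, Newton's second law for the whole system gives 97.881 − 36.552 = (10.8 + 9) a, so a = 61.329 / 19.8 = 3.0974 m/s².

3.097 m/s²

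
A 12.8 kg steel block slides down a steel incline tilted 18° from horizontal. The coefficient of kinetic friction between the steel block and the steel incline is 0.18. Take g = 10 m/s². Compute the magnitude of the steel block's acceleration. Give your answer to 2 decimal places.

1.38 m/s²

Resolving the weight along the incline: the component pulling the steel block down the slope is mg sin 18° = 12.8 × 10 × 0.3090 = 39.552 N, and the normal force is N = mg cos 18° = 12.8 × 10 × 0.9511 = 121.741 N.
Kinetic friction acts up the slope with magnitude f = μN = 0.18 × 121.741 = 21.913 N.
Net force along the incline is 39.552 − 21.913 = 17.639 N, so a = 17.639 / 12.8 = 1.3780 m/s².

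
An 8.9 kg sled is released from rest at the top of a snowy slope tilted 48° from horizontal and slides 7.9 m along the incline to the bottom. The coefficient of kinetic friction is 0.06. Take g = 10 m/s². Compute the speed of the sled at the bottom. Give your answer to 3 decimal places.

10.539 m/s

The weight component along the incline is mg sin 48° = 66.140 N and the normal force is N = mg cos 48° = 59.553 N.
Friction up the slope is f = μN = 0.06 × 59.553 = 3.573 N, so the net downslope force is 66.140 − 3.573 = 62.567 N and a = 62.567 / 8.9 = 7.0300 m/s².
Starting from rest over a distance of 7.9 m, v² = 2aL = 2 × 7.0300 × 7.9 = 111.0740, so v = 10.5392 m/s.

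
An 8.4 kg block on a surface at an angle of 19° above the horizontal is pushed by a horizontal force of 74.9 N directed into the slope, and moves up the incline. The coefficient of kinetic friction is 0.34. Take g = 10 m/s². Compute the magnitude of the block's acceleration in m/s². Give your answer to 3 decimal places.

The horizontal push has components F cos 19° = 74.9 × 0.9455 = 70.818 N up the incline and F sin 19° = 74.9 × 0.3256 = 24.387 N pressing into the surface.
The normal force is therefore N = mg cos 19° + F sin 19° = 79.422 + 24.387 = 103.809 N, and kinetic friction down the slope is μN = 0.34 × 103.809 = 35.295 N.
Along the incline: F cos 19° − mg sin 19° − μN = ma, so 70.818 − 27.350 − 35.295 = 8.4 a, giving a = 0.9730 m/s².

0.973 m/s²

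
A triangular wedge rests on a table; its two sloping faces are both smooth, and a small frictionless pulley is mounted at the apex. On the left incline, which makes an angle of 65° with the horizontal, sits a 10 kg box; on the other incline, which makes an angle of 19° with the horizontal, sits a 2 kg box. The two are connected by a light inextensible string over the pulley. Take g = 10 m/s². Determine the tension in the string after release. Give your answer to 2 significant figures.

21 N

Resolve each weight along its own incline: the 10 kg mass has component 10 × 10 × sin 65° = 90.631 N down its slope, and the 2 kg mass has 2 × 10 × sin 19° = 6.511 N down its slope.
The 10 kg side's 90.631 N exceeds the other side's 6.511 N, so that mass slides down and the 2 kg mass slides up. Taking that direction as positive, Newton's second law for the whole system gives 90.631 − 6.511 = (10 + 2) a, so a = 84.120 / 12 = 7.0100 m/s².
For the 2 kg mass (up-slope positive): T − 6.511 = 2 × 7.0100, so T = 20.531 N.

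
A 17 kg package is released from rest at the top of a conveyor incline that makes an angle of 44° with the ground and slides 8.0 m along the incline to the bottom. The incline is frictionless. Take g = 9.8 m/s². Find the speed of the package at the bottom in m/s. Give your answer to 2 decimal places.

The weight component along the incline is mg sin 44° = 115.730 N and the normal force is N = mg cos 44° = 119.842 N.
With no friction, a = g sin 44° = 6.8077 m/s².
Starting from rest over a distance of 8.0 m, v² = 2aL = 2 × 6.8077 × 8.0 = 108.9232, so v = 10.4366 m/s.

10.44 m/s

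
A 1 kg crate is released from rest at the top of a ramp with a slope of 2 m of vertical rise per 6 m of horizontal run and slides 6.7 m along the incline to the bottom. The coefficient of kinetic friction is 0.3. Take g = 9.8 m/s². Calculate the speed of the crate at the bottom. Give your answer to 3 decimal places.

The weight component along the incline is mg sin 18.43° = 3.099 N and the normal force is N = mg cos 18.43° = 9.297 N.
Friction up the slope is f = μN = 0.3 × 9.297 = 2.789 N, so the net downslope force is 3.099 − 2.789 = 0.310 N and a = 0.310 / 1 = 0.3100 m/s².
Starting from rest over a distance of 6.7 m, v² = 2aL = 2 × 0.3100 × 6.7 = 4.1540, so v = 2.0381 m/s.

2.038 m/s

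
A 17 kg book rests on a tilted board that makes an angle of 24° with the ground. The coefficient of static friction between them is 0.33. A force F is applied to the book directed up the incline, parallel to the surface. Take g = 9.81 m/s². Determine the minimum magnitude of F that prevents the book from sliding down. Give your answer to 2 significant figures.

18 N

The normal force is N = mg cos 24° = 152.352 N. With F at its minimum the book is on the verge of sliding down, so static friction is at its maximum μ_s N = 0.33 × 152.352 = 50.276 N and acts up the slope.
Equilibrium along the incline: F + μ_s N = mg sin 24°, so F = 67.831 − 50.276 = 17.555 N.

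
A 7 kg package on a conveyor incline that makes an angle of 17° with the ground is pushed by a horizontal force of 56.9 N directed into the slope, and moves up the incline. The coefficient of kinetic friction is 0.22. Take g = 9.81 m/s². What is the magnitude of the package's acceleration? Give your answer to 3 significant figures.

The horizontal push has components F cos 17° = 56.9 × 0.9563 = 54.413 N up the incline and F sin 17° = 56.9 × 0.2924 = 16.638 N pressing into the surface.
The normal force is therefore N = mg cos 17° + F sin 17° = 65.669 + 16.638 = 82.307 N, and kinetic friction down the slope is μN = 0.22 × 82.307 = 18.108 N.
Along the incline: F cos 17° − mg sin 17° − μN = ma, so 54.413 − 20.079 − 18.108 = 7 a, giving a = 2.3180 m/s².

2.32 m/s²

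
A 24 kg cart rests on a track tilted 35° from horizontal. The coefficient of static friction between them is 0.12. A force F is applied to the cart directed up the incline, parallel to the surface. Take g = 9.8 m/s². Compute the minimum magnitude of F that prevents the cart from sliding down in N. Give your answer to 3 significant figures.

The normal force is N = mg cos 35° = 192.665 N. With F at its minimum the cart is on the verge of sliding down, so static friction is at its maximum μ_s N = 0.12 × 192.665 = 23.120 N and acts up the slope.
Equilibrium along the incline: F + μ_s N = mg sin 35°, so F = 134.905 − 23.120 = 111.785 N.

112 N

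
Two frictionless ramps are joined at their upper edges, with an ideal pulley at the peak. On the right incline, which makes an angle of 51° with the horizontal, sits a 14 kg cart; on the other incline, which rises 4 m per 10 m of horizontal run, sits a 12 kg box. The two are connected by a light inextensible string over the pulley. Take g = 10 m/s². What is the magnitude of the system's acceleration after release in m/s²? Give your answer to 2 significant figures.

2.5 m/s²

Resolve each weight along its own incline: the 14 kg mass has component 14 × 10 × sin 51° = 108.800 N down its slope, and the 12 kg mass has 12 × 10 × sin 21.80° = 44.567 N down its slope.
The 14 kg side's 108.800 N exceeds the other side's 44.567 N, so that mass slides down and the 12 kg mass slides up. Taking that direction as positive, Newton's second law for the whole system gives 108.800 − 44.567 = (14 + 12) a, so a = 64.233 / 26 = 2.4705 m/s².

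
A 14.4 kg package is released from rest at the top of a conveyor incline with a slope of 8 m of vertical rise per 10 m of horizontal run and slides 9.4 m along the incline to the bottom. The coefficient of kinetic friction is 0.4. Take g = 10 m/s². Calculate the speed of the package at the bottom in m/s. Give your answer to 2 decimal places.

7.66 m/s

The weight component along the incline is mg sin 38.66° = 89.956 N and the normal force is N = mg cos 38.66° = 112.445 N.
Friction up the slope is f = μN = 0.4 × 112.445 = 44.978 N, so the net downslope force is 89.956 − 44.978 = 44.978 N and a = 44.978 / 14.4 = 3.1235 m/s².
Starting from rest over a distance of 9.4 m, v² = 2aL = 2 × 3.1235 × 9.4 = 58.7218, so v = 7.6630 m/s.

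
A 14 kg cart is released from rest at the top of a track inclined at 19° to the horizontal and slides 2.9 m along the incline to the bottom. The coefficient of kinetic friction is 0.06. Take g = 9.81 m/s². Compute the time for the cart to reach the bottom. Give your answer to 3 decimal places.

The weight component along the incline is mg sin 19° = 44.714 N and the normal force is N = mg cos 19° = 129.858 N.
Friction up the slope is f = μN = 0.06 × 129.858 = 7.791 N, so the net downslope force is 44.714 − 7.791 = 36.923 N and a = 36.923 / 14 = 2.6374 m/s².
Starting from rest, L = ½at², so t = √(2L/a) = √(2 × 2.9 / 2.6374) = 1.4829 s.

1.483 s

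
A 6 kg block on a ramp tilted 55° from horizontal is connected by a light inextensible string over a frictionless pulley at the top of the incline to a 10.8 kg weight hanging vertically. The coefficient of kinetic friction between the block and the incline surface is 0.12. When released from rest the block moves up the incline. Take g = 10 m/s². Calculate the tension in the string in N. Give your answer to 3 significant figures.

72.8 N

For the block on the incline: the weight component along the slope is m₁g sin 55° = 6 × 10 × 0.8192 = 49.152 N and the normal force is N = m₁g cos 55° = 34.415 N.
Kinetic friction opposes the block's motion up the incline: f = μN = 0.12 × 34.415 = 4.130 N acting down the slope.
Newton's second law for the block (up-slope positive): T − 49.152 − 4.130 = 6 a. For the hanging weight (downward positive): 10.8 × 10 − T = 10.8 a.
Adding the two equations eliminates T: 54.718 = 16.8 a, so a = 3.2570 m/s².
Then from the hanging weight's equation, T = 10.8 × (10 − 3.2570) = 72.824 N.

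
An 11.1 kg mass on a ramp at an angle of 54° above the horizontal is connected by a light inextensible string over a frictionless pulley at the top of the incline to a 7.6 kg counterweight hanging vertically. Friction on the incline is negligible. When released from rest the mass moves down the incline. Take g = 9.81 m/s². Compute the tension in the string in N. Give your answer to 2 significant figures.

For the mass on the incline: the weight component along the slope is m₁g sin 54° = 11.1 × 9.81 × 0.8090 = 88.093 N and the normal force is N = m₁g cos 54° = 64.005 N.
Newton's second law for the mass (down-slope positive): 88.093 − T = 11.1 a. For the hanging counterweight (upward positive): T − 7.6 × 9.81 = 7.6 a.
Adding the two equations eliminates T: 13.537 = 18.7 a, so a = 0.7239 m/s².
Then from the hanging counterweight's equation, T = 7.6 × (9.81 + 0.7239) = 80.058 N.

80 N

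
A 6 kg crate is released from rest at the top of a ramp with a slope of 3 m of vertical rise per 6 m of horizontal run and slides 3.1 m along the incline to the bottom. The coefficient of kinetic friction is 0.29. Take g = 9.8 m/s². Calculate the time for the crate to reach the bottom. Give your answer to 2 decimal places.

1.84 s

The weight component along the incline is mg sin 26.57° = 26.296 N and the normal force is N = mg cos 26.57° = 52.592 N.
Friction up the slope is f = μN = 0.29 × 52.592 = 15.252 N, so the net downslope force is 26.296 − 15.252 = 11.044 N and a = 11.044 / 6 = 1.8407 m/s².
Starting from rest, L = ½at², so t = √(2L/a) = √(2 × 3.1 / 1.8407) = 1.8353 s.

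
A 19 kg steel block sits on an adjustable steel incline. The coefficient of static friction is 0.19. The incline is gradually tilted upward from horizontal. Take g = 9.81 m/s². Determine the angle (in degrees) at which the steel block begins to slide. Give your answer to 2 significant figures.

At the threshold of sliding, static friction is at its maximum μ_s N and exactly balances the weight component along the incline: mg sin θ = μ_s mg cos θ.
Hence tan θ = μ_s = 0.19, so θ = arctan(0.19) = 10.7580°.

11°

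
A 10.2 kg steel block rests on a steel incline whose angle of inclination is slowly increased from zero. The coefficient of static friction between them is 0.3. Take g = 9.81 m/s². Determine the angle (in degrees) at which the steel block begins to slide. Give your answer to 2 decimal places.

At the threshold of sliding, static friction is at its maximum μ_s N and exactly balances the weight component along the incline: mg sin θ = μ_s mg cos θ.
Hence tan θ = μ_s = 0.3, so θ = arctan(0.3) = 16.6992°.

16.70°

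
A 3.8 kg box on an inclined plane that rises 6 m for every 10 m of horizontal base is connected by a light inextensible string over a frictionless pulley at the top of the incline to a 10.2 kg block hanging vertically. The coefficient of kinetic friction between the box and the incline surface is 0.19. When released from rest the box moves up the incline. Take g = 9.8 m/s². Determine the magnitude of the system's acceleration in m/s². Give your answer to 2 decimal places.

5.34 m/s²

For the box on the incline: the weight component along the slope is m₁g sin 30.96° = 3.8 × 9.8 × 0.5145 = 19.160 N and the normal force is N = m₁g cos 30.96° = 31.933 N.
Kinetic friction opposes the box's motion up the incline: f = μN = 0.19 × 31.933 = 6.067 N acting down the slope.
Newton's second law for the box (up-slope positive): T − 19.160 − 6.067 = 3.8 a. For the hanging block (downward positive): 10.2 × 9.8 − T = 10.2 a.
Adding the two equations eliminates T: 74.733 = 14 a, so a = 5.3381 m/s².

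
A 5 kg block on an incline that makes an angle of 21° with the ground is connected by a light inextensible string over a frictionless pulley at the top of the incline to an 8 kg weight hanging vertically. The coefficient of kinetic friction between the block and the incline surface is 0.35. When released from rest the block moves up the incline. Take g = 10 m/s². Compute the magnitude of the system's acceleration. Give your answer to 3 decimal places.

For the block on the incline: the weight component along the slope is m₁g sin 21° = 5 × 10 × 0.3584 = 17.920 N and the normal force is N = m₁g cos 21° = 46.679 N.
Kinetic friction opposes the block's motion up the incline: f = μN = 0.35 × 46.679 = 16.338 N acting down the slope.
Newton's second law for the block (up-slope positive): T − 17.920 − 16.338 = 5 a. For the hanging weight (downward positive): 8 × 10 − T = 8 a.
Adding the two equations eliminates T: 45.742 = 13 a, so a = 3.5186 m/s².

3.519 m/s²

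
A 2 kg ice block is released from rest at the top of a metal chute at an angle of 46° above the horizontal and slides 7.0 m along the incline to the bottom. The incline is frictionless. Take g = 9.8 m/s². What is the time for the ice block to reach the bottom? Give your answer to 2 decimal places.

The weight component along the incline is mg sin 46° = 14.099 N and the normal force is N = mg cos 46° = 13.615 N.
With no friction, a = g sin 46° = 7.0495 m/s².
Starting from rest, L = ½at², so t = √(2L/a) = √(2 × 7.0 / 7.0495) = 1.4092 s.

1.41 s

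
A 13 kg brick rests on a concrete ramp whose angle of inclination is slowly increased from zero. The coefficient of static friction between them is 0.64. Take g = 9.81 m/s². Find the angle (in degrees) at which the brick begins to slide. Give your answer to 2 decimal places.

32.62°

At the threshold of sliding, static friction is at its maximum μ_s N and exactly balances the weight component along the incline: mg sin θ = μ_s mg cos θ.
Hence tan θ = μ_s = 0.64, so θ = arctan(0.64) = 32.6192°.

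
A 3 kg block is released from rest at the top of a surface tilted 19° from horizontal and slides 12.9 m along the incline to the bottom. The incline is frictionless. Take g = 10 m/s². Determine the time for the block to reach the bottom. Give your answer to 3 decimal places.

The weight component along the incline is mg sin 19° = 9.767 N and the normal force is N = mg cos 19° = 28.366 N.
With no friction, a = g sin 19° = 3.2557 m/s².
Starting from rest, L = ½at², so t = √(2L/a) = √(2 × 12.9 / 3.2557) = 2.8151 s.

2.815 s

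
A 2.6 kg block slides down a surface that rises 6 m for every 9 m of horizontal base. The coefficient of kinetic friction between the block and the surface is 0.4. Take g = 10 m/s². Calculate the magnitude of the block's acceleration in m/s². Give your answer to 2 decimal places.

2.22 m/s²

Resolving the weight along the incline: the component pulling the block down the slope is mg sin 33.69° = 2.6 × 10 × 0.5547 = 14.422 N, and the normal force is N = mg cos 33.69° = 2.6 × 10 × 0.8321 = 21.635 N.
Kinetic friction acts up the slope with magnitude f = μN = 0.4 × 21.635 = 8.654 N.
Net force along the incline is 14.422 − 8.654 = 5.768 N, so a = 5.768 / 2.6 = 2.2185 m/s².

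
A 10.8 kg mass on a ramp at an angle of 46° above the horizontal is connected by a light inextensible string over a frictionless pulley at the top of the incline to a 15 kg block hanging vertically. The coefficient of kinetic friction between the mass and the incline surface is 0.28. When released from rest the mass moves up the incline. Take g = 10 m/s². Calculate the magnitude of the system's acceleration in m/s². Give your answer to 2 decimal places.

For the mass on the incline: the weight component along the slope is m₁g sin 46° = 10.8 × 10 × 0.7193 = 77.684 N and the normal force is N = m₁g cos 46° = 75.023 N.
Kinetic friction opposes the mass's motion up the incline: f = μN = 0.28 × 75.023 = 21.006 N acting down the slope.
Newton's second law for the mass (up-slope positive): T − 77.684 − 21.006 = 10.8 a. For the hanging block (downward positive): 15 × 10 − T = 15 a.
Adding the two equations eliminates T: 51.310 = 25.8 a, so a = 1.9888 m/s².

1.99 m/s²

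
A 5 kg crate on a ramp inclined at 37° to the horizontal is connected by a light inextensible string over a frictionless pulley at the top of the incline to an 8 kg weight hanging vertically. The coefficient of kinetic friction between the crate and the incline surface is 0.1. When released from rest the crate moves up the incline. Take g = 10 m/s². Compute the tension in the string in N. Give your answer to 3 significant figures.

For the crate on the incline: the weight component along the slope is m₁g sin 37° = 5 × 10 × 0.6018 = 30.090 N and the normal force is N = m₁g cos 37° = 39.932 N.
Kinetic friction opposes the crate's motion up the incline: f = μN = 0.1 × 39.932 = 3.993 N acting down the slope.
Newton's second law for the crate (up-slope positive): T − 30.090 − 3.993 = 5 a. For the hanging weight (downward positive): 8 × 10 − T = 8 a.
Adding the two equations eliminates T: 45.917 = 13 a, so a = 3.5321 m/s².
Then from the hanging weight's equation, T = 8 × (10 − 3.5321) = 51.743 N.

51.7 N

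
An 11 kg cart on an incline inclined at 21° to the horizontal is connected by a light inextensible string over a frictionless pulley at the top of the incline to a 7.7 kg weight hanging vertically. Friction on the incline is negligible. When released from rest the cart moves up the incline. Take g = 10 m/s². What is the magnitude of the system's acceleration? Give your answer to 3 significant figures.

2.01 m/s²

For the cart on the incline: the weight component along the slope is m₁g sin 21° = 11 × 10 × 0.3584 = 39.424 N and the normal force is N = m₁g cos 21° = 102.694 N.
Newton's second law for the cart (up-slope positive): T − 39.424 = 11 a. For the hanging weight (downward positive): 7.7 × 10 − T = 7.7 a.
Adding the two equations eliminates T: 37.576 = 18.7 a, so a = 2.0094 m/s².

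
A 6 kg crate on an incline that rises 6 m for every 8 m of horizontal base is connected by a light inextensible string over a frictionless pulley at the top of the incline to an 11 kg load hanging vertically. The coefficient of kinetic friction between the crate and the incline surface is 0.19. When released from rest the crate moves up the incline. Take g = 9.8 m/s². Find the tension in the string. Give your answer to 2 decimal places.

66.66 N

For the crate on the incline: the weight component along the slope is m₁g sin 36.87° = 6 × 9.8 × 0.6000 = 35.280 N and the normal force is N = m₁g cos 36.87° = 47.040 N.
Kinetic friction opposes the crate's motion up the incline: f = μN = 0.19 × 47.040 = 8.938 N acting down the slope.
Newton's second law for the crate (up-slope positive): T − 35.280 − 8.938 = 6 a. For the hanging load (downward positive): 11 × 9.8 − T = 11 a.
Adding the two equations eliminates T: 63.582 = 17 a, so a = 3.7401 m/s².
Then from the hanging load's equation, T = 11 × (9.8 − 3.7401) = 66.659 N.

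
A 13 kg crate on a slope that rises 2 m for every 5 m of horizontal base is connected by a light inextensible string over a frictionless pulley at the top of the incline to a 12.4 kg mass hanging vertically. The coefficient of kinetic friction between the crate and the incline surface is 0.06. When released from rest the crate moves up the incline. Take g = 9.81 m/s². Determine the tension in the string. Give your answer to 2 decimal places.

88.85 N

For the crate on the incline: the weight component along the slope is m₁g sin 21.80° = 13 × 9.81 × 0.3714 = 47.365 N and the normal force is N = m₁g cos 21.80° = 118.409 N.
Kinetic friction opposes the crate's motion up the incline: f = μN = 0.06 × 118.409 = 7.105 N acting down the slope.
Newton's second law for the crate (up-slope positive): T − 47.365 − 7.105 = 13 a. For the hanging mass (downward positive): 12.4 × 9.81 − T = 12.4 a.
Adding the two equations eliminates T: 67.174 = 25.4 a, so a = 2.6446 m/s².
Then from the hanging mass's equation, T = 12.4 × (9.81 − 2.6446) = 88.851 N.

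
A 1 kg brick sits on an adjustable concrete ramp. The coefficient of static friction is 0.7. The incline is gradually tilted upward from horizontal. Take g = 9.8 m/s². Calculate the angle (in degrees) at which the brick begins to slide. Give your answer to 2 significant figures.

At the threshold of sliding, static friction is at its maximum μ_s N and exactly balances the weight component along the incline: mg sin θ = μ_s mg cos θ.
Hence tan θ = μ_s = 0.7, so θ = arctan(0.7) = 34.9920°.

35°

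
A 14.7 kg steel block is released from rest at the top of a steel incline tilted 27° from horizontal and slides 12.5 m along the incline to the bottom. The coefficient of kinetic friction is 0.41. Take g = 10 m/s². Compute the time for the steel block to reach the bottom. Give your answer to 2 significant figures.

The weight component along the incline is mg sin 27° = 66.737 N and the normal force is N = mg cos 27° = 130.978 N.
Friction up the slope is f = μN = 0.41 × 130.978 = 53.701 N, so the net downslope force is 66.737 − 53.701 = 13.036 N and a = 13.036 / 14.7 = 0.8868 m/s².
Starting from rest, L = ½at², so t = √(2L/a) = √(2 × 12.5 / 0.8868) = 5.3095 s.

5.3 s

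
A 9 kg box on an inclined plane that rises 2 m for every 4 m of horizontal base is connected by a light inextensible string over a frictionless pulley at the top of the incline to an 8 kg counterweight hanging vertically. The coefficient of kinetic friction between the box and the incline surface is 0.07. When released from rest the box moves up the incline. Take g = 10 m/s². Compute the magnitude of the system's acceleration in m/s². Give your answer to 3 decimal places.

2.007 m/s²

For the box on the incline: the weight component along the slope is m₁g sin 26.57° = 9 × 10 × 0.4472 = 40.248 N and the normal force is N = m₁g cos 26.57° = 80.498 N.
Kinetic friction opposes the box's motion up the incline: f = μN = 0.07 × 80.498 = 5.635 N acting down the slope.
Newton's second law for the box (up-slope positive): T − 40.248 − 5.635 = 9 a. For the hanging counterweight (downward positive): 8 × 10 − T = 8 a.
Adding the two equations eliminates T: 34.117 = 17 a, so a = 2.0069 m/s².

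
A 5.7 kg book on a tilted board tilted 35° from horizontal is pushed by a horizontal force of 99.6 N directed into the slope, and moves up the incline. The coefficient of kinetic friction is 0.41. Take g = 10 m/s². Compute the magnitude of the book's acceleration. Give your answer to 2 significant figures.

1.1 m/s²

The horizontal push has components F cos 35° = 99.6 × 0.8192 = 81.592 N up the incline and F sin 35° = 99.6 × 0.5736 = 57.131 N pressing into the surface.
The normal force is therefore N = mg cos 35° + F sin 35° = 46.694 + 57.131 = 103.825 N, and kinetic friction down the slope is μN = 0.41 × 103.825 = 42.568 N.
Along the incline: F cos 35° − mg sin 35° − μN = ma, so 81.592 − 32.695 − 42.568 = 5.7 a, giving a = 1.1104 m/s².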